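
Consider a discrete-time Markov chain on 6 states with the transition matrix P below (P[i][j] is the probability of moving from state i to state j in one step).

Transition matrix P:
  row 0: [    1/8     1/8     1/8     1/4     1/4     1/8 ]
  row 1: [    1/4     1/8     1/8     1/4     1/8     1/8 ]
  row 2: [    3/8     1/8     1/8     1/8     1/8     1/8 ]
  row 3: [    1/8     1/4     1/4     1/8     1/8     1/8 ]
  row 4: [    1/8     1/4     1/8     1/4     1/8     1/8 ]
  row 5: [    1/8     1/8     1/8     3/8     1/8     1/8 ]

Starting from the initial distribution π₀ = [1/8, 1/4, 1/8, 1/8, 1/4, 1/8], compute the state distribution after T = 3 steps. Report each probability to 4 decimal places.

π = [0.1851, 0.1709, 0.1523, 0.2190, 0.1477, 0.1250]

t=0: π = [0.1250, 0.2500, 0.1250, 0.1250, 0.2500, 0.1250]
t=1: π = [0.1875, 0.1719, 0.1406, 0.2344, 0.1406, 0.1250]
t=2: π = [0.1816, 0.1719, 0.1543, 0.2188, 0.1484, 0.1250]
t=3: π = [0.1851, 0.1709, 0.1523, 0.2190, 0.1477, 0.1250]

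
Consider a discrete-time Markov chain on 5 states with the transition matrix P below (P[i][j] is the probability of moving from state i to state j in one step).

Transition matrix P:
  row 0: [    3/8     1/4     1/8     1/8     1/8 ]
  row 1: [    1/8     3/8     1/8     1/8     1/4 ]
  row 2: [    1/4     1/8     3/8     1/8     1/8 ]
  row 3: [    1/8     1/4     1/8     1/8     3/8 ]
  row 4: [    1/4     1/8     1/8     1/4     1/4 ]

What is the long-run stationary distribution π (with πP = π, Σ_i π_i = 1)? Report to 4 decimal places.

π = [0.2310, 0.2306, 0.1667, 0.1524, 0.2193]

Balance equations π_j = Σ_i π_i·P[i][j]:
  π_0 = 3/8·π_0 + 1/8·π_1 + 1/4·π_2 + 1/8·π_3 + 1/4·π_4
  π_1 = 1/4·π_0 + 3/8·π_1 + 1/8·π_2 + 1/4·π_3 + 1/8·π_4
  π_2 = 1/8·π_0 + 1/8·π_1 + 3/8·π_2 + 1/8·π_3 + 1/8·π_4
  π_3 = 1/8·π_0 + 1/8·π_1 + 1/8·π_2 + 1/8·π_3 + 1/4·π_4
  normalize: π_0 + π_1 + π_2 + π_3 + π_4 = 1
Solving the linear system gives exactly π = [535/2316, 89/386, 1/6, 353/2316, 127/579].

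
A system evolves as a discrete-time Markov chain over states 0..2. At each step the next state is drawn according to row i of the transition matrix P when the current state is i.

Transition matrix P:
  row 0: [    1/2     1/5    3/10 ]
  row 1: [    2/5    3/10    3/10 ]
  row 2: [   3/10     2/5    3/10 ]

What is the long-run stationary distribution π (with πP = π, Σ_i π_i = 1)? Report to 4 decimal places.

π = [0.4111, 0.2889, 0.3000]

Balance equations π_j = Σ_i π_i·P[i][j]:
  π_0 = 1/2·π_0 + 2/5·π_1 + 3/10·π_2
  π_1 = 1/5·π_0 + 3/10·π_1 + 2/5·π_2
  normalize: π_0 + π_1 + π_2 = 1
Solving the linear system gives exactly π = [37/90, 13/45, 3/10].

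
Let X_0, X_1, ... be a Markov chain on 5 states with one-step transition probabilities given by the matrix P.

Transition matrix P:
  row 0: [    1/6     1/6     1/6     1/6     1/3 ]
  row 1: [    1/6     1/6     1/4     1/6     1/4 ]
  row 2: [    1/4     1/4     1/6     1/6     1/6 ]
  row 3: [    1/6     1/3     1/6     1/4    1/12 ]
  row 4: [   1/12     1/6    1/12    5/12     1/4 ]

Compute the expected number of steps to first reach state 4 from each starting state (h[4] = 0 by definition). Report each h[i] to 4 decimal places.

First-step conditioning: h[4] = 0; for i ≠ 4, h[i] = 1 + Σ_k P[i][k]·h[k].
  h[0] = 1 + 1/6·h[0] + 1/6·h[1] + 1/6·h[2] + 1/6·h[3]
  h[1] = 1 + 1/6·h[0] + 1/6·h[1] + 1/4·h[2] + 1/6·h[3]
  h[2] = 1 + 1/4·h[0] + 1/4·h[1] + 1/6·h[2] + 1/6·h[3]
  h[3] = 1 + 1/6·h[0] + 1/3·h[1] + 1/6·h[2] + 1/4·h[3]
Solving the 4×4 linear system over states ≠ 4 gives exactly h = [4719/1130, 5181/1130, 2772/565, 609/113, 0] (h[4] = 0 is the target).

h = [4.1761, 4.5850, 4.9062, 5.3894, 0.0000]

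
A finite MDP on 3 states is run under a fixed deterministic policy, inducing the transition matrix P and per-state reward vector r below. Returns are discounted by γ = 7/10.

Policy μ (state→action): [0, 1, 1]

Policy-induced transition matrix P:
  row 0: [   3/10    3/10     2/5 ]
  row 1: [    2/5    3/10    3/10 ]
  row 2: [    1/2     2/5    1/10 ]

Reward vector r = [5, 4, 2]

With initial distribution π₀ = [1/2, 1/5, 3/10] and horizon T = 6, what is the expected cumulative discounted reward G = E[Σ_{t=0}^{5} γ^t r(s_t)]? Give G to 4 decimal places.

t=0: π = [0.5000, 0.2000, 0.3000], E[r] = 3.9000, γ^t·E[r] = 3.900000, running G = 3.900000
t=1: π = [0.3800, 0.3300, 0.2900], E[r] = 3.8000, γ^t·E[r] = 2.660000, running G = 6.560000
t=2: π = [0.3910, 0.3290, 0.2800], E[r] = 3.8310, γ^t·E[r] = 1.877190, running G = 8.437190
t=3: π = [0.3889, 0.3280, 0.2831], E[r] = 3.8227, γ^t·E[r] = 1.311186, running G = 9.748376
t=4: π = [0.3894, 0.3283, 0.2823], E[r] = 3.8249, γ^t·E[r] = 0.918354, running G = 10.666730
t=5: π = [0.3893, 0.3282, 0.2825], E[r] = 3.8243, γ^t·E[r] = 0.642752, running G = 11.309481

G = 11.3095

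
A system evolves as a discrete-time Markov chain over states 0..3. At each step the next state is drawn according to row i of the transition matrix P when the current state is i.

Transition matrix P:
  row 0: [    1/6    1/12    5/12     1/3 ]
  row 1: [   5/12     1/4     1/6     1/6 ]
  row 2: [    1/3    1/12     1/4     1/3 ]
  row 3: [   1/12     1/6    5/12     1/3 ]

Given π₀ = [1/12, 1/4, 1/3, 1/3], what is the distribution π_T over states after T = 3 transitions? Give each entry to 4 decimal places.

t=0: π = [0.0833, 0.2500, 0.3333, 0.3333]
t=1: π = [0.2569, 0.1528, 0.2986, 0.2917]
t=2: π = [0.2303, 0.1331, 0.3287, 0.3079]
t=3: π = [0.2291, 0.1312, 0.3286, 0.3111]

π = [0.2291, 0.1312, 0.3286, 0.3111]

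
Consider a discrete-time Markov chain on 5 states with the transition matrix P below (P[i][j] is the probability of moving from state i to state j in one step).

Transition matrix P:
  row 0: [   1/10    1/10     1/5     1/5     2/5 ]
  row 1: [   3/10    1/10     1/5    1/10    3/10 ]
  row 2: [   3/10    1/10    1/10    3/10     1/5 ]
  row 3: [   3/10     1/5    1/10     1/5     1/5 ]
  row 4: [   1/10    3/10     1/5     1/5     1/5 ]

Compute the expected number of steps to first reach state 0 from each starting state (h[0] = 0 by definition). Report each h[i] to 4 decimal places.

h = [0.0000, 3.9738, 3.8958, 3.9029, 4.6898]

First-step conditioning: h[0] = 0; for i ≠ 0, h[i] = 1 + Σ_k P[i][k]·h[k].
  h[1] = 1 + 1/10·h[1] + 1/5·h[2] + 1/10·h[3] + 3/10·h[4]
  h[2] = 1 + 1/10·h[1] + 1/10·h[2] + 3/10·h[3] + 1/5·h[4]
  h[3] = 1 + 1/5·h[1] + 1/10·h[2] + 1/5·h[3] + 1/5·h[4]
  h[4] = 1 + 3/10·h[1] + 1/5·h[2] + 1/5·h[3] + 1/5·h[4]
Solving the 4×4 linear system over states ≠ 0 gives exactly h = [0, 11210/2821, 1570/403, 11010/2821, 1890/403] (h[0] = 0 is the target).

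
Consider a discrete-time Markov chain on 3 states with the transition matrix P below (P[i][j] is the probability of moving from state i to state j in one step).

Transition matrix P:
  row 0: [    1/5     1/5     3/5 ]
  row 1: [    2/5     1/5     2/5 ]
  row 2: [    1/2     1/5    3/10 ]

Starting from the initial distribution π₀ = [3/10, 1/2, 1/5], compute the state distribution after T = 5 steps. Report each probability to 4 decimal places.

π = [0.3692, 0.2000, 0.4308]

t=0: π = [0.3000, 0.5000, 0.2000]
t=1: π = [0.3600, 0.2000, 0.4400]
t=2: π = [0.3720, 0.2000, 0.4280]
t=3: π = [0.3684, 0.2000, 0.4316]
t=4: π = [0.3695, 0.2000, 0.4305]
t=5: π = [0.3692, 0.2000, 0.4308]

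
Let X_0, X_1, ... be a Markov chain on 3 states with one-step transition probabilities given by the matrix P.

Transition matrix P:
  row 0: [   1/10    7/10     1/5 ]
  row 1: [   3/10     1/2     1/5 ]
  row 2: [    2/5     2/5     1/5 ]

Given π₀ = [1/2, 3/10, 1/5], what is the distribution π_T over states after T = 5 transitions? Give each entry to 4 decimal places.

π = [0.2666, 0.5334, 0.2000]

t=0: π = [0.5000, 0.3000, 0.2000]
t=1: π = [0.2200, 0.5800, 0.2000]
t=2: π = [0.2760, 0.5240, 0.2000]
t=3: π = [0.2648, 0.5352, 0.2000]
t=4: π = [0.2670, 0.5330, 0.2000]
t=5: π = [0.2666, 0.5334, 0.2000]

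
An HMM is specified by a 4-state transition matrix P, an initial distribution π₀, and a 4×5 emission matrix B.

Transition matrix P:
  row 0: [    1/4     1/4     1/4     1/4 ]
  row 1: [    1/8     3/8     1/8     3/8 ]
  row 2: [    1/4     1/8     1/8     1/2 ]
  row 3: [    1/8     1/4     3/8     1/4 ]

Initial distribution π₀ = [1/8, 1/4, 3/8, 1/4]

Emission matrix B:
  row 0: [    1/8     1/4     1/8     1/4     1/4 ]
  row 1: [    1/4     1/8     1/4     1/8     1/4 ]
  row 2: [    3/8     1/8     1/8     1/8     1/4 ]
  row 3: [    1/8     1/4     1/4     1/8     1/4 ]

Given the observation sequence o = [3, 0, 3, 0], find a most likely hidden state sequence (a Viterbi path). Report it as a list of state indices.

path = [3, 2, 3, 2]

t=0: δ = [3.125e-02, 3.125e-02, 4.688e-02, 3.125e-02]  (obs o_0=3)
t=1: δ = [1.465e-03, 2.930e-03, 4.395e-03, 2.930e-03]  ψ = [2, 1, 3, 2]  (obs o_1=0)
t=2: δ = [2.747e-04, 1.373e-04, 1.373e-04, 2.747e-04]  ψ = [2, 1, 3, 2]  (obs o_2=3)
t=3: δ = [8.583e-06, 1.717e-05, 3.862e-05, 8.583e-06]  ψ = [0, 0, 3, 0]  (obs o_3=0)
backtrack: best end state = 2; path = [3, 2, 3, 2]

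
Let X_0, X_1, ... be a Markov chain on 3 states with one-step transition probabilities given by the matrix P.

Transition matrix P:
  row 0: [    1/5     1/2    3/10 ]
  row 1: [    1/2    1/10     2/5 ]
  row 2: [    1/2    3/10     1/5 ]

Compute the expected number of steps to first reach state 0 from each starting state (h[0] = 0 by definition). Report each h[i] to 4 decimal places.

First-step conditioning: h[0] = 0; for i ≠ 0, h[i] = 1 + Σ_k P[i][k]·h[k].
  h[1] = 1 + 1/10·h[1] + 2/5·h[2]
  h[2] = 1 + 3/10·h[1] + 1/5·h[2]
Solving the 2×2 linear system over states ≠ 0 gives exactly h = [0, 2, 2] (h[0] = 0 is the target).

h = [0.0000, 2.0000, 2.0000]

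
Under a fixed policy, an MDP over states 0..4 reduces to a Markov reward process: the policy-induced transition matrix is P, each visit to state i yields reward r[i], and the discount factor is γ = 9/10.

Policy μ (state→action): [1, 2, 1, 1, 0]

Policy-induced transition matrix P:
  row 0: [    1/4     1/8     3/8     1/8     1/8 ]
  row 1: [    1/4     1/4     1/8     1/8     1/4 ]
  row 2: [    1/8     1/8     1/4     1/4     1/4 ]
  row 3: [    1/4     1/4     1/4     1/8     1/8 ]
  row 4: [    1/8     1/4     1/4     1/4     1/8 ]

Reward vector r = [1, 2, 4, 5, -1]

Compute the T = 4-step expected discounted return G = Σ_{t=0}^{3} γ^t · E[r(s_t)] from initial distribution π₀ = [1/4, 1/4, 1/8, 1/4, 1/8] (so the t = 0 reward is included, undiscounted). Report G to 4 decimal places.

t=0: π = [0.2500, 0.2500, 0.1250, 0.2500, 0.1250], E[r] = 2.3750, γ^t·E[r] = 2.375000, running G = 2.375000
t=1: π = [0.2188, 0.2031, 0.2500, 0.1563, 0.1719], E[r] = 2.2344, γ^t·E[r] = 2.010938, running G = 4.385938
t=2: π = [0.1973, 0.1914, 0.2520, 0.1777, 0.1816], E[r] = 2.2949, γ^t·E[r] = 1.858887, running G = 6.244824
t=3: π = [0.1958, 0.1938, 0.2507, 0.1792, 0.1804], E[r] = 2.3020, γ^t·E[r] = 1.678159, running G = 7.922984

G = 7.9230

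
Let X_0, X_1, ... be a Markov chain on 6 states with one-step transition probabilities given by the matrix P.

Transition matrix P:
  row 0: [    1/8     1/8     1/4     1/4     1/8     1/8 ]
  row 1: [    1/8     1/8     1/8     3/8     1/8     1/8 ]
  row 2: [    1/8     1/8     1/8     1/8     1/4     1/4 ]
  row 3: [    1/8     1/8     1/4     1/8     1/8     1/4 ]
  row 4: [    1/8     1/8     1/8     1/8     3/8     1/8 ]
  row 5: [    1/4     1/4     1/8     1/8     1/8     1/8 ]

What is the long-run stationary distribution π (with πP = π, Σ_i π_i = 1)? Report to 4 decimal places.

π = [0.1460, 0.1460, 0.1657, 0.1798, 0.1943, 0.1682]

Balance equations π_j = Σ_i π_i·P[i][j]:
  π_0 = 1/8·π_0 + 1/8·π_1 + 1/8·π_2 + 1/8·π_3 + 1/8·π_4 + 1/4·π_5
  π_1 = 1/8·π_0 + 1/8·π_1 + 1/8·π_2 + 1/8·π_3 + 1/8·π_4 + 1/4·π_5
  π_2 = 1/4·π_0 + 1/8·π_1 + 1/8·π_2 + 1/4·π_3 + 1/8·π_4 + 1/8·π_5
  π_3 = 1/4·π_0 + 3/8·π_1 + 1/8·π_2 + 1/8·π_3 + 1/8·π_4 + 1/8·π_5
  π_4 = 1/8·π_0 + 1/8·π_1 + 1/4·π_2 + 1/8·π_3 + 3/8·π_4 + 1/8·π_5
  normalize: π_0 + π_1 + π_2 + π_3 + π_4 + π_5 = 1
Solving the linear system gives exactly π = [593/4061, 593/4061, 673/4061, 730/4061, 789/4061, 683/4061].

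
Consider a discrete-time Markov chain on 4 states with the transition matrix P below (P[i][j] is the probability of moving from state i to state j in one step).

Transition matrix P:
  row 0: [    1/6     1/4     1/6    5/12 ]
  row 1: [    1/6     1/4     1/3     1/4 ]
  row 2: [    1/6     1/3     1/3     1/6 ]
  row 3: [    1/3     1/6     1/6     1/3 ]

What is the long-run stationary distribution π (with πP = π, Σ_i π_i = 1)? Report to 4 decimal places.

Balance equations π_j = Σ_i π_i·P[i][j]:
  π_0 = 1/6·π_0 + 1/6·π_1 + 1/6·π_2 + 1/3·π_3
  π_1 = 1/4·π_0 + 1/4·π_1 + 1/3·π_2 + 1/6·π_3
  π_2 = 1/6·π_0 + 1/3·π_1 + 1/3·π_2 + 1/6·π_3
  normalize: π_0 + π_1 + π_2 + π_3 = 1
Solving the linear system gives exactly π = [81/377, 93/377, 94/377, 109/377].

π = [0.2149, 0.2467, 0.2493, 0.2891]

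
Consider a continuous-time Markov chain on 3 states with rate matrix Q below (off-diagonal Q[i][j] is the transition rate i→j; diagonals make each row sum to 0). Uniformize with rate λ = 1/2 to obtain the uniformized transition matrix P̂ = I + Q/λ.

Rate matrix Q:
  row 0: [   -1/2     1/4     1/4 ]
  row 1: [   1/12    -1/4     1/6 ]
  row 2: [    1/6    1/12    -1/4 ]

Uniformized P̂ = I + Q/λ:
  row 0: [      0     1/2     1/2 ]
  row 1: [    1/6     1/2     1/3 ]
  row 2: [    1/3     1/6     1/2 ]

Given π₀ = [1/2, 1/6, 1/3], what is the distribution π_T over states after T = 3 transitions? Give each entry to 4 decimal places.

π = [0.2022, 0.3549, 0.4429]

t=0: π = [0.5000, 0.1667, 0.3333]
t=1: π = [0.1389, 0.3889, 0.4722]
t=2: π = [0.2222, 0.3426, 0.4352]
t=3: π = [0.2022, 0.3549, 0.4429]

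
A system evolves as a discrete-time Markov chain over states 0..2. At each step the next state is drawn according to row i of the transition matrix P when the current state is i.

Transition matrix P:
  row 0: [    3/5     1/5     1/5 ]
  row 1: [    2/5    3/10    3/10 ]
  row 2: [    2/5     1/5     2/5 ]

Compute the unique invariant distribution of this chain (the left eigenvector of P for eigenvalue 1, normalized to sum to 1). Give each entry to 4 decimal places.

π = [0.5000, 0.2222, 0.2778]

Balance equations π_j = Σ_i π_i·P[i][j]:
  π_0 = 3/5·π_0 + 2/5·π_1 + 2/5·π_2
  π_1 = 1/5·π_0 + 3/10·π_1 + 1/5·π_2
  normalize: π_0 + π_1 + π_2 = 1
Solving the linear system gives exactly π = [1/2, 2/9, 5/18].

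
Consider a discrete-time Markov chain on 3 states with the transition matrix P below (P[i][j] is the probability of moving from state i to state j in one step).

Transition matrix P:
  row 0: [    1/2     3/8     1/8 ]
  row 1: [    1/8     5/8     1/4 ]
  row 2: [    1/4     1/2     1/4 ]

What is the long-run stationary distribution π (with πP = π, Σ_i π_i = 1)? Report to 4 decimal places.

Balance equations π_j = Σ_i π_i·P[i][j]:
  π_0 = 1/2·π_0 + 1/8·π_1 + 1/4·π_2
  π_1 = 3/8·π_0 + 5/8·π_1 + 1/2·π_2
  normalize: π_0 + π_1 + π_2 = 1
Solving the linear system gives exactly π = [10/41, 22/41, 9/41].

π = [0.2439, 0.5366, 0.2195]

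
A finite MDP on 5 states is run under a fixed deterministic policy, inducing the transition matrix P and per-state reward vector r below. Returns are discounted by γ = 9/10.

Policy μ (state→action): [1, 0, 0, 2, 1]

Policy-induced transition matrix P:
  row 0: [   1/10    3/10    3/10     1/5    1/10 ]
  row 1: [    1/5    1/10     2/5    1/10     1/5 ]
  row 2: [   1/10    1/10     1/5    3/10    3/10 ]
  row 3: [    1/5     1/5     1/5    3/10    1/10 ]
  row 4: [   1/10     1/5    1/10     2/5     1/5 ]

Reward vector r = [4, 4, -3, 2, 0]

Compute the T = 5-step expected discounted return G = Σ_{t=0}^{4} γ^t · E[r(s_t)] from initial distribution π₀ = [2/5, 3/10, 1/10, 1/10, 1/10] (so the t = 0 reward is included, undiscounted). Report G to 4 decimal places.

G = 5.9143

t=0: π = [0.4000, 0.3000, 0.1000, 0.1000, 0.1000], E[r] = 2.7000, γ^t·E[r] = 2.700000, running G = 2.700000
t=1: π = [0.1400, 0.2000, 0.2900, 0.2100, 0.1600], E[r] = 0.9100, γ^t·E[r] = 0.819000, running G = 3.519000
t=2: π = [0.1410, 0.1650, 0.2380, 0.2620, 0.1940], E[r] = 1.0340, γ^t·E[r] = 0.837540, running G = 4.356540
t=3: π = [0.1427, 0.1738, 0.2277, 0.2723, 0.1835], E[r] = 1.1275, γ^t·E[r] = 0.821948, running G = 5.178488
t=4: π = [0.1446, 0.1741, 0.2307, 0.2693, 0.1813], E[r] = 1.1215, γ^t·E[r] = 0.735829, running G = 5.914317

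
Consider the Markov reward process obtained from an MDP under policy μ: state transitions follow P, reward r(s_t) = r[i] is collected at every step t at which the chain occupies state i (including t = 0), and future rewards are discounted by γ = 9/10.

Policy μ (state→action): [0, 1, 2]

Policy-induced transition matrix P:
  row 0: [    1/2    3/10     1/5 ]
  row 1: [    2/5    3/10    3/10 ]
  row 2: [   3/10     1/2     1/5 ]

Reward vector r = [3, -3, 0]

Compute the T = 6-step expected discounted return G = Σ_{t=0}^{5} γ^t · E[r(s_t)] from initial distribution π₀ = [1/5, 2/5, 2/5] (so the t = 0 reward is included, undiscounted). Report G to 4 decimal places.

G = -0.0197

t=0: π = [0.2000, 0.4000, 0.4000], E[r] = -0.6000, γ^t·E[r] = -0.600000, running G = -0.600000
t=1: π = [0.3800, 0.3800, 0.2400], E[r] = 0.0000, γ^t·E[r] = 0.000000, running G = -0.600000
t=2: π = [0.4140, 0.3480, 0.2380], E[r] = 0.1980, γ^t·E[r] = 0.160380, running G = -0.439620
t=3: π = [0.4176, 0.3476, 0.2348], E[r] = 0.2100, γ^t·E[r] = 0.153090, running G = -0.286530
t=4: π = [0.4183, 0.3470, 0.2348], E[r] = 0.2140, γ^t·E[r] = 0.140379, running G = -0.146151
t=5: π = [0.4184, 0.3470, 0.2347], E[r] = 0.2142, γ^t·E[r] = 0.126483, running G = -0.019668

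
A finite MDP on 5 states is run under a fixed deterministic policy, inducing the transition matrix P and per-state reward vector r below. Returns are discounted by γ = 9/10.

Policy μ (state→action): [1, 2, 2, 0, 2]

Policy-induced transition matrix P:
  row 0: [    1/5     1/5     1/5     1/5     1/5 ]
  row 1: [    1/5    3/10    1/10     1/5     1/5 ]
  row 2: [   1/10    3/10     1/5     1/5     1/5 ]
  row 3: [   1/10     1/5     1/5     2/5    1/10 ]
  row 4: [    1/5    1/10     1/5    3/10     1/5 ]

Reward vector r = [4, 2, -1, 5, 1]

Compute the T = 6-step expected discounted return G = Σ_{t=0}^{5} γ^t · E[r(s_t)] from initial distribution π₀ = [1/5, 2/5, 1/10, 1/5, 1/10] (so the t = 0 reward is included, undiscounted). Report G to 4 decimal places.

t=0: π = [0.2000, 0.4000, 0.1000, 0.2000, 0.1000], E[r] = 2.6000, γ^t·E[r] = 2.600000, running G = 2.600000
t=1: π = [0.1700, 0.2400, 0.1600, 0.2500, 0.1800], E[r] = 2.4300, γ^t·E[r] = 2.187000, running G = 4.787000
t=2: π = [0.1590, 0.2220, 0.1760, 0.2680, 0.1750], E[r] = 2.4190, γ^t·E[r] = 1.959390, running G = 6.746390
t=3: π = [0.1556, 0.2223, 0.1778, 0.2711, 0.1732], E[r] = 2.4179, γ^t·E[r] = 1.762649, running G = 8.509039
t=4: π = [0.1551, 0.2227, 0.1778, 0.2715, 0.1729], E[r] = 2.4186, γ^t·E[r] = 1.586870, running G = 10.095909
t=5: π = [0.1551, 0.2228, 0.1777, 0.2716, 0.1728], E[r] = 2.4189, γ^t·E[r] = 1.428330, running G = 11.524239

G = 11.5242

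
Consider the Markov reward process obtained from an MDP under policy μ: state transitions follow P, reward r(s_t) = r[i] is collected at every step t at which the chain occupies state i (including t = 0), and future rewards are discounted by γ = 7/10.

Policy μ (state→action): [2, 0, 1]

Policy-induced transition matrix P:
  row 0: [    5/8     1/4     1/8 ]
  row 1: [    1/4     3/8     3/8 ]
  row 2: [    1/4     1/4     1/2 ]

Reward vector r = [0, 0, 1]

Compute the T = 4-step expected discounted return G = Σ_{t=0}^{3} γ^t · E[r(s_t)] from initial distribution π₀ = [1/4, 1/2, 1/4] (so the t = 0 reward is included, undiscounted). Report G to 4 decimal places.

G = 0.7637

t=0: π = [0.2500, 0.5000, 0.2500], E[r] = 0.2500, γ^t·E[r] = 0.250000, running G = 0.250000
t=1: π = [0.3438, 0.3125, 0.3438], E[r] = 0.3438, γ^t·E[r] = 0.240625, running G = 0.490625
t=2: π = [0.3789, 0.2891, 0.3320], E[r] = 0.3320, γ^t·E[r] = 0.162695, running G = 0.653320
t=3: π = [0.3921, 0.2861, 0.3218], E[r] = 0.3218, γ^t·E[r] = 0.110370, running G = 0.763690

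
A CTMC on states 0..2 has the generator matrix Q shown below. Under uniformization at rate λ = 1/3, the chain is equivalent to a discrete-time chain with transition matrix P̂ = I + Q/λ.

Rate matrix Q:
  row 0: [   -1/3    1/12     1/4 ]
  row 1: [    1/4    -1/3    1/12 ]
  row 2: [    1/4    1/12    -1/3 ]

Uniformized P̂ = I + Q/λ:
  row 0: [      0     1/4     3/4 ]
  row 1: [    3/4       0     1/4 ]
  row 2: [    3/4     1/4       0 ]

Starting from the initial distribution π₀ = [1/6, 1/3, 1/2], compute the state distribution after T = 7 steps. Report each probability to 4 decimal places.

t=0: π = [0.1667, 0.3333, 0.5000]
t=1: π = [0.6250, 0.1667, 0.2083]
t=2: π = [0.2813, 0.2083, 0.5104]
t=3: π = [0.5391, 0.1979, 0.2630]
t=4: π = [0.3457, 0.2005, 0.4538]
t=5: π = [0.4907, 0.1999, 0.3094]
t=6: π = [0.3820, 0.2000, 0.4180]
t=7: π = [0.4635, 0.2000, 0.3365]

π = [0.4635, 0.2000, 0.3365]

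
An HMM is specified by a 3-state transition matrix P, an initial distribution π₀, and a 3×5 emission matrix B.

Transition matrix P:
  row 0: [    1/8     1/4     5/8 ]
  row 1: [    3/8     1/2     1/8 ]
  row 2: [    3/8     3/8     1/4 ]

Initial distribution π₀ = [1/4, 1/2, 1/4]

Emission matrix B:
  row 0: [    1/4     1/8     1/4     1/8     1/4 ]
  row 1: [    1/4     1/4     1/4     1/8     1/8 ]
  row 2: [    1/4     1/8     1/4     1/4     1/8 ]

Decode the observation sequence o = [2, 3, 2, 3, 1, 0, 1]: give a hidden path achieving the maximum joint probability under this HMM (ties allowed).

t=0: δ = [6.250e-02, 1.250e-01, 6.250e-02]  (obs o_0=2)
t=1: δ = [5.859e-03, 7.812e-03, 9.766e-03]  ψ = [1, 1, 0]  (obs o_1=3)
t=2: δ = [9.155e-04, 9.766e-04, 9.155e-04]  ψ = [2, 1, 0]  (obs o_2=2)
t=3: δ = [4.578e-05, 6.104e-05, 1.431e-04]  ψ = [1, 1, 0]  (obs o_3=3)
t=4: δ = [6.706e-06, 1.341e-05, 4.470e-06]  ψ = [2, 2, 2]  (obs o_4=1)
t=5: δ = [1.257e-06, 1.676e-06, 1.048e-06]  ψ = [1, 1, 0]  (obs o_5=0)
t=6: δ = [7.858e-08, 2.095e-07, 9.823e-08]  ψ = [1, 1, 0]  (obs o_6=1)
backtrack: best end state = 1; path = [0, 2, 0, 2, 1, 1, 1]

path = [0, 2, 0, 2, 1, 1, 1]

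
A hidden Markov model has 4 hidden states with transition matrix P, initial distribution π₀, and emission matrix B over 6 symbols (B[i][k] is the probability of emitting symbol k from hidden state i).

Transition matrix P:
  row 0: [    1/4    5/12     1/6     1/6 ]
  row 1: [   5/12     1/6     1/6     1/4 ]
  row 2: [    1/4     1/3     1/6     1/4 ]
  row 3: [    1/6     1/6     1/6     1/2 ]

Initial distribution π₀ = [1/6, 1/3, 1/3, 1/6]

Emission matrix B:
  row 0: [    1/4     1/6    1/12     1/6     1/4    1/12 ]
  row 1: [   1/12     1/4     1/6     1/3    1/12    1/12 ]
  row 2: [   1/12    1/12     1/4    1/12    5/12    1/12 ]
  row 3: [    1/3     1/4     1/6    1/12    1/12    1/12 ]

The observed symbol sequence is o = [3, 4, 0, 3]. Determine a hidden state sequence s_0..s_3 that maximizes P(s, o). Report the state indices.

path = [1, 0, 0, 1]

t=0: δ = [2.778e-02, 1.111e-01, 2.778e-02, 1.389e-02]  (obs o_0=3)
t=1: δ = [1.157e-02, 1.543e-03, 7.716e-03, 2.315e-03]  ψ = [1, 1, 1, 1]  (obs o_1=4)
t=2: δ = [7.234e-04, 4.019e-04, 1.608e-04, 6.430e-04]  ψ = [0, 0, 0, 0]  (obs o_2=0)
t=3: δ = [3.014e-05, 1.005e-04, 1.005e-05, 2.679e-05]  ψ = [0, 0, 0, 3]  (obs o_3=3)
backtrack: best end state = 1; path = [1, 0, 0, 1]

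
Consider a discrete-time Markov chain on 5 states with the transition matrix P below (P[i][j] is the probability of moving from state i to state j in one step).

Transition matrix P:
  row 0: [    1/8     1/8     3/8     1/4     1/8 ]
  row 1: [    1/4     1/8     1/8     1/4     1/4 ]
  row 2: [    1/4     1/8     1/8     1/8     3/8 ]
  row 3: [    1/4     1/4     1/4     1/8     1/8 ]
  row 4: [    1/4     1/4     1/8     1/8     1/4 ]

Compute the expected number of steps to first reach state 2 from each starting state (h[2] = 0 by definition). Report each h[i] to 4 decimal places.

h = [3.7755, 4.8639, 0.0000, 4.3159, 4.9324]

First-step conditioning: h[2] = 0; for i ≠ 2, h[i] = 1 + Σ_k P[i][k]·h[k].
  h[0] = 1 + 1/8·h[0] + 1/8·h[1] + 1/4·h[3] + 1/8·h[4]
  h[1] = 1 + 1/4·h[0] + 1/8·h[1] + 1/4·h[3] + 1/4·h[4]
  h[3] = 1 + 1/4·h[0] + 1/4·h[1] + 1/8·h[3] + 1/8·h[4]
  h[4] = 1 + 1/4·h[0] + 1/4·h[1] + 1/8·h[3] + 1/4·h[4]
Solving the 4×4 linear system over states ≠ 2 gives exactly h = [3968/1051, 5112/1051, 0, 4536/1051, 5184/1051] (h[2] = 0 is the target).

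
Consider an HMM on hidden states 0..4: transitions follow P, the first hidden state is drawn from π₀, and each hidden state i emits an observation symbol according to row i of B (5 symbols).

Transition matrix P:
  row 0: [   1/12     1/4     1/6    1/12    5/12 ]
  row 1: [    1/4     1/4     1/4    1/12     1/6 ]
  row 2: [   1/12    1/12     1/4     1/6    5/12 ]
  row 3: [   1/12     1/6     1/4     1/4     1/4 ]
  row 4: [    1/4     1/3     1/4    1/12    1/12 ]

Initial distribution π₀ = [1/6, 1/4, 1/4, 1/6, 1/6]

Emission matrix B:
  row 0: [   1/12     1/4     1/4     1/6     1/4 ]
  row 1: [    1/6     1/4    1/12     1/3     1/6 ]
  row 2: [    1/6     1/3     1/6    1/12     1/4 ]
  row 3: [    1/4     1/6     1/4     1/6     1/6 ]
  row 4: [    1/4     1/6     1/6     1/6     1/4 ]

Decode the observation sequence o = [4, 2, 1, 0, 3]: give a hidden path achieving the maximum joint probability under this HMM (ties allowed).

t=0: δ = [4.167e-02, 4.167e-02, 6.250e-02, 2.778e-02, 4.167e-02]  (obs o_0=4)
t=1: δ = [2.604e-03, 1.157e-03, 2.604e-03, 2.604e-03, 4.340e-03]  ψ = [1, 4, 2, 2, 2]  (obs o_1=2)
t=2: δ = [2.713e-04, 3.617e-04, 3.617e-04, 1.085e-04, 1.808e-04]  ψ = [4, 4, 4, 3, 0]  (obs o_2=1)
t=3: δ = [7.535e-06, 1.507e-05, 1.507e-05, 1.507e-05, 3.768e-05]  ψ = [1, 1, 1, 2, 2]  (obs o_3=0)
t=4: δ = [1.570e-06, 4.186e-06, 7.849e-07, 6.279e-07, 1.047e-06]  ψ = [4, 4, 4, 3, 2]  (obs o_4=3)
backtrack: best end state = 1; path = [2, 4, 2, 4, 1]

path = [2, 4, 2, 4, 1]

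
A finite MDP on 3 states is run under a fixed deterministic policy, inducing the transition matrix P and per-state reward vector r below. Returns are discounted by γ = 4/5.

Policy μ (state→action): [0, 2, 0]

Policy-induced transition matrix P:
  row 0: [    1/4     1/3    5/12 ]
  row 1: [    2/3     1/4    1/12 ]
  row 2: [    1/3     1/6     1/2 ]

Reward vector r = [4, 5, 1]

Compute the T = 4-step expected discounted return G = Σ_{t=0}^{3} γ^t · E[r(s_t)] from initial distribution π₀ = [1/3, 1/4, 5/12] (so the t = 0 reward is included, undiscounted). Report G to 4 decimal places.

t=0: π = [0.3333, 0.2500, 0.4167], E[r] = 3.0000, γ^t·E[r] = 3.000000, running G = 3.000000
t=1: π = [0.3889, 0.2431, 0.3681], E[r] = 3.1389, γ^t·E[r] = 2.511111, running G = 5.511111
t=2: π = [0.3819, 0.2517, 0.3663], E[r] = 3.1528, γ^t·E[r] = 2.017778, running G = 7.528889
t=3: π = [0.3854, 0.2513, 0.3633], E[r] = 3.1615, γ^t·E[r] = 1.618667, running G = 9.147556

G = 9.1476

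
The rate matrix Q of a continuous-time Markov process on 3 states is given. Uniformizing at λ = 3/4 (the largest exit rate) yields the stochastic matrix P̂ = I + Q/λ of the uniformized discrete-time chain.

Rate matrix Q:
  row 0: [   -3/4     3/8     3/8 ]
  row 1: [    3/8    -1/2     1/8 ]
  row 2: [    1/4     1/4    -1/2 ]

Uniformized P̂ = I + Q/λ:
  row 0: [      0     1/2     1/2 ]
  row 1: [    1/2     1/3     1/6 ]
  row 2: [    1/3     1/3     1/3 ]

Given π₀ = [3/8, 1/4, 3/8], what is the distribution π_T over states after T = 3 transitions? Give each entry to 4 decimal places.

t=0: π = [0.3750, 0.2500, 0.3750]
t=1: π = [0.2500, 0.3958, 0.3542]
t=2: π = [0.3160, 0.3750, 0.3090]
t=3: π = [0.2905, 0.3860, 0.3235]

π = [0.2905, 0.3860, 0.3235]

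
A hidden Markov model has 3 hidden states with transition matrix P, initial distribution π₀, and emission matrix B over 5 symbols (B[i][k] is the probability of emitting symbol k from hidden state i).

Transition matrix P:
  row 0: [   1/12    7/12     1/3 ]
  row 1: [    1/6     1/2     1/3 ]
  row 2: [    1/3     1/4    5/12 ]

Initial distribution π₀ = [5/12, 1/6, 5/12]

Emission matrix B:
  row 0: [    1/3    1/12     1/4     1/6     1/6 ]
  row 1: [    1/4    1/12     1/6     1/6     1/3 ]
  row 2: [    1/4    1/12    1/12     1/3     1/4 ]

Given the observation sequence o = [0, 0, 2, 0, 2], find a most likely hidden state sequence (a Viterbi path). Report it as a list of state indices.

path = [0, 1, 1, 1, 1]

t=0: δ = [1.389e-01, 4.167e-02, 1.042e-01]  (obs o_0=0)
t=1: δ = [1.157e-02, 2.025e-02, 1.157e-02]  ψ = [2, 0, 0]  (obs o_1=0)
t=2: δ = [9.645e-04, 1.688e-03, 5.626e-04]  ψ = [2, 1, 1]  (obs o_2=2)
t=3: δ = [9.377e-05, 2.110e-04, 1.407e-04]  ψ = [1, 1, 1]  (obs o_3=0)
t=4: δ = [1.172e-05, 1.758e-05, 5.861e-06]  ψ = [2, 1, 1]  (obs o_4=2)
backtrack: best end state = 1; path = [0, 1, 1, 1, 1]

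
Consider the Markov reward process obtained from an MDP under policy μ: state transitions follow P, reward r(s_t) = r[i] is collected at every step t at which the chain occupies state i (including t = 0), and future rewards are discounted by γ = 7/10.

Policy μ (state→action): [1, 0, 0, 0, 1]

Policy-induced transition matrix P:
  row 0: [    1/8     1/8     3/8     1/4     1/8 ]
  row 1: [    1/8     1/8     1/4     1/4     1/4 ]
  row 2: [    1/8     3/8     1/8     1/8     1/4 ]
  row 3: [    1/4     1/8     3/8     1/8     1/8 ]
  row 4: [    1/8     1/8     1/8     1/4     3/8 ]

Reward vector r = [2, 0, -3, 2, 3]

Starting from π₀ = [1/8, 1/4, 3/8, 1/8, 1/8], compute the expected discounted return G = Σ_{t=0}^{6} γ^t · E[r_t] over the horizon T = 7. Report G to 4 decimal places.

t=0: π = [0.1250, 0.2500, 0.3750, 0.1250, 0.1250], E[r] = -0.2500, γ^t·E[r] = -0.250000, running G = -0.250000
t=1: π = [0.1406, 0.2188, 0.2188, 0.1875, 0.2344], E[r] = 0.7031, γ^t·E[r] = 0.492188, running G = 0.242188
t=2: π = [0.1484, 0.1797, 0.2344, 0.1992, 0.2383], E[r] = 0.7070, γ^t·E[r] = 0.346445, running G = 0.588633
t=3: π = [0.1499, 0.1836, 0.2344, 0.1958, 0.2363], E[r] = 0.6973, γ^t·E[r] = 0.239162, running G = 0.827795
t=4: π = [0.1495, 0.1836, 0.2344, 0.1962, 0.2363], E[r] = 0.6973, γ^t·E[r] = 0.167413, running G = 0.995208
t=5: π = [0.1495, 0.1836, 0.2344, 0.1962, 0.2363], E[r] = 0.6973, γ^t·E[r] = 0.117189, running G = 1.112398
t=6: π = [0.1495, 0.1836, 0.2344, 0.1962, 0.2363], E[r] = 0.6973, γ^t·E[r] = 0.082033, running G = 1.194430

G = 1.1944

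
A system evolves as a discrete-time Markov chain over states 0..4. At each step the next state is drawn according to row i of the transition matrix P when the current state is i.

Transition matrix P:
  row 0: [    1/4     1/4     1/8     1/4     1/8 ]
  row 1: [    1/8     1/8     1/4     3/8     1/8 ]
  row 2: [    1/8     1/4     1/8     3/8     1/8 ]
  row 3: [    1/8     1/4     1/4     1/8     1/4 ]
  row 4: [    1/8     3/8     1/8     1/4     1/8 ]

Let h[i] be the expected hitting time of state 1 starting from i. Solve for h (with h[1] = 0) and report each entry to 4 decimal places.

h = [3.7124, 0.0000, 3.7059, 3.6601, 3.2484]

First-step conditioning: h[1] = 0; for i ≠ 1, h[i] = 1 + Σ_k P[i][k]·h[k].
  h[0] = 1 + 1/4·h[0] + 1/8·h[2] + 1/4·h[3] + 1/8·h[4]
  h[2] = 1 + 1/8·h[0] + 1/8·h[2] + 3/8·h[3] + 1/8·h[4]
  h[3] = 1 + 1/8·h[0] + 1/4·h[2] + 1/8·h[3] + 1/4·h[4]
  h[4] = 1 + 1/8·h[0] + 1/8·h[2] + 1/4·h[3] + 1/8·h[4]
Solving the 4×4 linear system over states ≠ 1 gives exactly h = [568/153, 0, 63/17, 560/153, 497/153] (h[1] = 0 is the target).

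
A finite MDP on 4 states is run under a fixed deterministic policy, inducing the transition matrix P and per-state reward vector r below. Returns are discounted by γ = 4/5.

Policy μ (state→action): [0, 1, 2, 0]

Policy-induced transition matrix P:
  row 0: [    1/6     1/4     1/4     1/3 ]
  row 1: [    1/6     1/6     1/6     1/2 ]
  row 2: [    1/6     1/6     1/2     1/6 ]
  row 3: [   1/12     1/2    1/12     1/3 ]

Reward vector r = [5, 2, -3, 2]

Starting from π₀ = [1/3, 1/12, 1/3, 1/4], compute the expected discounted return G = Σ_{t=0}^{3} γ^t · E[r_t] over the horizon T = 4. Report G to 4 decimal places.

t=0: π = [0.3333, 0.0833, 0.3333, 0.2500], E[r] = 1.3333, γ^t·E[r] = 1.333333, running G = 1.333333
t=1: π = [0.1458, 0.2778, 0.2847, 0.2917], E[r] = 1.0139, γ^t·E[r] = 0.811111, running G = 2.144444
t=2: π = [0.1424, 0.2760, 0.2494, 0.3322], E[r] = 1.1800, γ^t·E[r] = 0.755185, running G = 2.899630
t=3: π = [0.1390, 0.2893, 0.2340, 0.3378], E[r] = 1.2470, γ^t·E[r] = 0.638469, running G = 3.538099

G = 3.5381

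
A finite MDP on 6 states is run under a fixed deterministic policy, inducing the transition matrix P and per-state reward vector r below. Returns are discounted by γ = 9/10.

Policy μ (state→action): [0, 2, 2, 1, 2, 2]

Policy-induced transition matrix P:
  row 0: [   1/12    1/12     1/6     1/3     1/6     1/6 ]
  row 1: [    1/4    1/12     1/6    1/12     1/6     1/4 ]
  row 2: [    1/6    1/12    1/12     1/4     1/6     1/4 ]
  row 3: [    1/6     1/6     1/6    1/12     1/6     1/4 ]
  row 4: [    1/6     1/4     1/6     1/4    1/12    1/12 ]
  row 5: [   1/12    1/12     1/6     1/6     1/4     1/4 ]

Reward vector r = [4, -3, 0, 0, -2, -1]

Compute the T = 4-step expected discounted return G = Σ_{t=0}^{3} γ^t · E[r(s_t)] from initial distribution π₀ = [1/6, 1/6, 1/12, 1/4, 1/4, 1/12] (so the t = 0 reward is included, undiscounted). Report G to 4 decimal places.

G = -1.2018

t=0: π = [0.1667, 0.1667, 0.0833, 0.2500, 0.2500, 0.0833], E[r] = -0.4167, γ^t·E[r] = -0.416667, running G = -0.416667
t=1: π = [0.1597, 0.1458, 0.1597, 0.1875, 0.1528, 0.1944], E[r] = -0.2986, γ^t·E[r] = -0.268750, running G = -0.685417
t=2: π = [0.1493, 0.1244, 0.1534, 0.1916, 0.1701, 0.2112], E[r] = -0.3275, γ^t·E[r] = -0.265313, running G = -0.950729
t=3: π = [0.1470, 0.1277, 0.1539, 0.1922, 0.1701, 0.2092], E[r] = -0.3444, γ^t·E[r] = -0.251051, running G = -1.201780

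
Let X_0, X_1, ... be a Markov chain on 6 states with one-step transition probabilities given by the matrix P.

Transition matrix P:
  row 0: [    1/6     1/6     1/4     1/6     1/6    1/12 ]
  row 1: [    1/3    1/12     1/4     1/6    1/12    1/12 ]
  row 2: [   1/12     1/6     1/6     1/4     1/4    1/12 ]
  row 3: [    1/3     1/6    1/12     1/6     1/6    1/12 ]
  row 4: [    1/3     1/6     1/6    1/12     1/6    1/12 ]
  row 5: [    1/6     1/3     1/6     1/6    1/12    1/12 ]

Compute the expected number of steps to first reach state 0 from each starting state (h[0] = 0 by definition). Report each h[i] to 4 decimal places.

First-step conditioning: h[0] = 0; for i ≠ 0, h[i] = 1 + Σ_k P[i][k]·h[k].
  h[1] = 1 + 1/12·h[1] + 1/4·h[2] + 1/6·h[3] + 1/12·h[4] + 1/12·h[5]
  h[2] = 1 + 1/6·h[1] + 1/6·h[2] + 1/4·h[3] + 1/4·h[4] + 1/12·h[5]
  h[3] = 1 + 1/6·h[1] + 1/12·h[2] + 1/6·h[3] + 1/6·h[4] + 1/12·h[5]
  h[4] = 1 + 1/6·h[1] + 1/6·h[2] + 1/12·h[3] + 1/6·h[4] + 1/12·h[5]
  h[5] = 1 + 1/3·h[1] + 1/6·h[2] + 1/6·h[3] + 1/12·h[4] + 1/12·h[5]
Solving the 5×5 linear system over states ≠ 0 gives exactly h = [0, 255168/69563, 24048/5351, 18864/5351, 19296/5351, 292908/69563] (h[0] = 0 is the target).

h = [0.0000, 3.6682, 4.4941, 3.5253, 3.6061, 4.2107]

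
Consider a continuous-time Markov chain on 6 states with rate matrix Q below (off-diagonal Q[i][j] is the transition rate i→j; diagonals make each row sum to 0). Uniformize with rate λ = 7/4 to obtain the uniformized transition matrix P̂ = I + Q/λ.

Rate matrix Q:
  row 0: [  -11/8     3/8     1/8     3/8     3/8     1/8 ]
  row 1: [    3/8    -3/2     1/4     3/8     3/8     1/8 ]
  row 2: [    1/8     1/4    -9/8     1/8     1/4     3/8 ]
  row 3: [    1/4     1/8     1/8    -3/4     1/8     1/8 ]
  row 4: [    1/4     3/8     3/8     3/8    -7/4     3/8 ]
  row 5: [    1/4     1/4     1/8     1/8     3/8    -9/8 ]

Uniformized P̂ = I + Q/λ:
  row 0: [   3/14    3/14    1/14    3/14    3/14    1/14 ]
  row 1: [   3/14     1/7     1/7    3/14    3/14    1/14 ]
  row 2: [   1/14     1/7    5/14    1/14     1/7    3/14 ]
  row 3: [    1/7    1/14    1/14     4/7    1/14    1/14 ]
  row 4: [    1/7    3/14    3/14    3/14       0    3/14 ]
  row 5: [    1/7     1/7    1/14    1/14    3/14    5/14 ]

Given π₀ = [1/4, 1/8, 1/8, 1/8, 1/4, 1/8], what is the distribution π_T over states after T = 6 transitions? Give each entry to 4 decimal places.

π = [0.1540, 0.1447, 0.1420, 0.2666, 0.1368, 0.1559]

t=0: π = [0.2500, 0.1250, 0.1250, 0.1250, 0.2500, 0.1250]
t=1: π = [0.1607, 0.1696, 0.1518, 0.2232, 0.1339, 0.1607]
t=2: π = [0.1556, 0.1480, 0.1460, 0.2494, 0.1429, 0.1582]
t=3: π = [0.1541, 0.1464, 0.1441, 0.2599, 0.1376, 0.1579]
t=4: π = [0.1540, 0.1451, 0.1427, 0.2640, 0.1374, 0.1568]
t=5: π = [0.1540, 0.1448, 0.1422, 0.2658, 0.1369, 0.1562]
t=6: π = [0.1540, 0.1447, 0.1420, 0.2666, 0.1368, 0.1559]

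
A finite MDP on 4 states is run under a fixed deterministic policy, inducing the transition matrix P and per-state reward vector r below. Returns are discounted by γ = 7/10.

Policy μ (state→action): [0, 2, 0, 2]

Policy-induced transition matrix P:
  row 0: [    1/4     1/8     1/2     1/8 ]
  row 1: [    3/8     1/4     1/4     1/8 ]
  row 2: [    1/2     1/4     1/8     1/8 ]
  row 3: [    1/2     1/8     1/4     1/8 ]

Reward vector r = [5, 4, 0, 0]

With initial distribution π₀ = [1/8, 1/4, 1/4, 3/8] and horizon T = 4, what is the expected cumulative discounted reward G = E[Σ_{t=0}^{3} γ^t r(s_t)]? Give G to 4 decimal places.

t=0: π = [0.1250, 0.2500, 0.2500, 0.3750], E[r] = 1.6250, γ^t·E[r] = 1.625000, running G = 1.625000
t=1: π = [0.4375, 0.1875, 0.2500, 0.1250], E[r] = 2.9375, γ^t·E[r] = 2.056250, running G = 3.681250
t=2: π = [0.3672, 0.1797, 0.3281, 0.1250], E[r] = 2.5547, γ^t·E[r] = 1.251797, running G = 4.933047
t=3: π = [0.3857, 0.1885, 0.3008, 0.1250], E[r] = 2.6826, γ^t·E[r] = 0.920138, running G = 5.853185

G = 5.8532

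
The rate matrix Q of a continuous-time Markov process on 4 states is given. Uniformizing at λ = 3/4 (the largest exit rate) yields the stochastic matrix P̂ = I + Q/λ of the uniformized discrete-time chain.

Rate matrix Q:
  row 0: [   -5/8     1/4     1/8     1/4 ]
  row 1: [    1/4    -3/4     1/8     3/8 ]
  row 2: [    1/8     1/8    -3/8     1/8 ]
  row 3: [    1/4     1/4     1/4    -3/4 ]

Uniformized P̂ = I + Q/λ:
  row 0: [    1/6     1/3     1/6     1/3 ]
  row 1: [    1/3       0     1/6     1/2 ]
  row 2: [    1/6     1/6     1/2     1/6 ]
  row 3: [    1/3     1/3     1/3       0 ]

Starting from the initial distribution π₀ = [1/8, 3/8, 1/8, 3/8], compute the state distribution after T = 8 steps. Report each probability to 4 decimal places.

π = [0.2415, 0.2114, 0.3094, 0.2377]

t=0: π = [0.1250, 0.3750, 0.1250, 0.3750]
t=1: π = [0.2917, 0.1875, 0.2708, 0.2500]
t=2: π = [0.2396, 0.2257, 0.2986, 0.2361]
t=3: π = [0.2436, 0.2083, 0.3056, 0.2425]
t=4: π = [0.2418, 0.2130, 0.3089, 0.2363]
t=5: π = [0.2415, 0.2109, 0.3090, 0.2386]
t=6: π = [0.2416, 0.2115, 0.3094, 0.2374]
t=7: π = [0.2415, 0.2112, 0.3094, 0.2379]
t=8: π = [0.2415, 0.2114, 0.3094, 0.2377]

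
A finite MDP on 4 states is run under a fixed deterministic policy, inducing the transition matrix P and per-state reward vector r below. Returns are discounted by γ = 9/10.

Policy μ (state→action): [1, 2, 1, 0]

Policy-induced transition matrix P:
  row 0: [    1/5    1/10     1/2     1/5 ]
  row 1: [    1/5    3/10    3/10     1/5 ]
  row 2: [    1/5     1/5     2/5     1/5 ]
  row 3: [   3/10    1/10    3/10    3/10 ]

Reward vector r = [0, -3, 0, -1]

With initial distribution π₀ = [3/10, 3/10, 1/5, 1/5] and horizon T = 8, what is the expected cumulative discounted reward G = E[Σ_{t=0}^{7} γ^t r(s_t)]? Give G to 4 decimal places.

t=0: π = [0.3000, 0.3000, 0.2000, 0.2000], E[r] = -1.1000, γ^t·E[r] = -1.100000, running G = -1.100000
t=1: π = [0.2200, 0.1800, 0.3800, 0.2200], E[r] = -0.7600, γ^t·E[r] = -0.684000, running G = -1.784000
t=2: π = [0.2220, 0.1740, 0.3820, 0.2220], E[r] = -0.7440, γ^t·E[r] = -0.602640, running G = -2.386640
t=3: π = [0.2222, 0.1730, 0.3826, 0.2222], E[r] = -0.7412, γ^t·E[r] = -0.540335, running G = -2.926975
t=4: π = [0.2222, 0.1729, 0.3827, 0.2222], E[r] = -0.7408, γ^t·E[r] = -0.486039, running G = -3.413014
t=5: π = [0.2222, 0.1728, 0.3827, 0.2222], E[r] = -0.7407, γ^t·E[r] = -0.437404, running G = -3.850418
t=6: π = [0.2222, 0.1728, 0.3827, 0.2222], E[r] = -0.7407, γ^t·E[r] = -0.393660, running G = -4.244078
t=7: π = [0.2222, 0.1728, 0.3827, 0.2222], E[r] = -0.7407, γ^t·E[r] = -0.354294, running G = -4.598372

G = -4.5984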